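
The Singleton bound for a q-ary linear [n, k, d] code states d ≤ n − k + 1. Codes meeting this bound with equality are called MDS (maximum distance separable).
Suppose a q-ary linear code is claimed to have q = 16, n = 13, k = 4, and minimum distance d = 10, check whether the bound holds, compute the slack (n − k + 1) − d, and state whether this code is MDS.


Singleton RHS = n − k + 1 = 10, slack = 0, bound satisfied, MDS.

Singleton bound: d ≤ n − k + 1.
Here n = 13, k = 4, so n − k + 1 = 10.
Given d = 10, check d ≤ 10: YES.
Slack = (n − k + 1) − d = 0.
The code is MDS (slack = 0).
Description: the claimed parameters are [13, 4, 10]_16; such a code would be MDS (meets Singleton bound).


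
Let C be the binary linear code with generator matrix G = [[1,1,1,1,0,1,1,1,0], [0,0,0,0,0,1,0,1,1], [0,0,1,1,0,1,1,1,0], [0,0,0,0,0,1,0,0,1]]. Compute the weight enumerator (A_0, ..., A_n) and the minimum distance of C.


Weight distribution: A_0 = 1, A_1 = 1, A_2 = 2, A_3 = 2, A_4 = 3, A_5 = 3, A_6 = 2, A_7 = 2. Minimum distance d = 1.

Enumerate all 2^4 = 16 messages m ∈ F_2^4.
For each, compute codeword c = mG in F_2^9, then tally its weight.
  m = 0000 → c = 000000000, weight = 0.
  m = 1000 → c = 111101110, weight = 7.
  m = 0100 → c = 000001011, weight = 3.
  m = 1100 → c = 111100101, weight = 6.
  m = 0010 → c = 001101110, weight = 5.
  m = 1010 → c = 110000000, weight = 2.
  m = 0110 → c = 001100101, weight = 4.
  m = 1110 → c = 110001011, weight = 5.
  m = 0001 → c = 000001001, weight = 2.
  m = 1001 → c = 111100111, weight = 7.
  m = 0101 → c = 000000010, weight = 1.
  m = 1101 → c = 111101100, weight = 6.
  m = 0011 → c = 001100111, weight = 5.
  m = 1011 → c = 110001001, weight = 4.
  m = 0111 → c = 001101100, weight = 4.
  m = 1111 → c = 110000010, weight = 3.
Tally weights:
  weight 0: 1 codewords.
  weight 1: 1 codewords.
  weight 2: 2 codewords.
  weight 3: 2 codewords.
  weight 4: 3 codewords.
  weight 5: 3 codewords.
  weight 6: 2 codewords.
  weight 7: 2 codewords.
Minimum distance d = smallest w > 0 with A_w > 0 = 1.
Sanity: Σ A_w = 16 = 2^4 = 16 ✓.


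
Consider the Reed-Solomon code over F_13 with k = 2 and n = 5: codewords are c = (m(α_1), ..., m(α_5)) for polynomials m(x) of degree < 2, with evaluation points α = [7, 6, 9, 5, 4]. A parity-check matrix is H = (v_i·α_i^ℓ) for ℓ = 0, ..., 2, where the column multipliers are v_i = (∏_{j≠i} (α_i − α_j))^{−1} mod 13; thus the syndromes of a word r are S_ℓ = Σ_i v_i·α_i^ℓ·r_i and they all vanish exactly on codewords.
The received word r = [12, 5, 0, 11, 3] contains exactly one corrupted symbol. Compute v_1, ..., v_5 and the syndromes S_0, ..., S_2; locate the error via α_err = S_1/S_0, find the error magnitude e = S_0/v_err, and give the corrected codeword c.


S = (3, 12, 9), error at position 5, error magnitude e = 12, c = [12, 5, 0, 11, 4].

Step 1: column multipliers v_i = (∏_{j≠i}(α_i − α_j))^{−1} mod 13.
  i = 1 (α = 7): (7−6)(7−9)(7−5)(7−4) = 1·(−2)·2·3 = −12 ≡ 1, so v_1 = 1^{−1} = 1 (mod 13).
  i = 2 (α = 6): (6−7)(6−9)(6−5)(6−4) = (−1)·(−3)·1·2 = 6 ≡ 6, so v_2 = 6^{−1} = 11 (mod 13).
  i = 3 (α = 9): (9−7)(9−6)(9−5)(9−4) = 2·3·4·5 = 120 ≡ 3, so v_3 = 3^{−1} = 9 (mod 13).
  i = 4 (α = 5): (5−7)(5−6)(5−9)(5−4) = (−2)·(−1)·(−4)·1 = −8 ≡ 5, so v_4 = 5^{−1} = 8 (mod 13).
  i = 5 (α = 4): (4−7)(4−6)(4−9)(4−5) = (−3)·(−2)·(−5)·(−1) = 30 ≡ 4, so v_5 = 4^{−1} = 10 (mod 13).
  v = [1, 11, 9, 8, 10].
Step 2: syndromes of r = [12, 5, 0, 11, 3] (all sums mod 13).
  S_0 = Σ v_i r_i = 1·12 + 11·5 + 9·0 + 8·11 + 10·3 = 185 ≡ 3.
  S_1 = Σ v_i α_i r_i = 1·7·12 + 11·6·5 + 9·9·0 + 8·5·11 + 10·4·3 = 974 ≡ 12.
  α_i^2 mod 13 = [10, 10, 3, 12, 3].
  S_2 = Σ v_i α_i^2 r_i = 1·10·12 + 11·10·5 + 9·3·0 + 8·12·11 + 10·3·3 = 1816 ≡ 9.
  S = (3, 12, 9) ≠ 0, so r is not a codeword (an error is present).
Step 3: locate the error. For a single error e at position i, S_ℓ = v_i·e·α_i^ℓ, so α_err = S_1/S_0.
  S_0^{−1} = 3^{−1} = 9 (mod 13), so α_err = 12·9 = 108 ≡ 4 = α_5. Error position i = 5.
  Consistency check: S_2/S_1 = 9·12 = 108 ≡ 4 = α_err ✓ (single-error assumption holds).
Step 4: error magnitude e = S_0/v_5 = S_0·∏_{j≠5}(α_5 − α_j) = 3·4 = 12 ≡ 12 (mod 13).
Step 5: correct position 5: c_5 = r_5 − e = 3 − 12 ≡ 4 (mod 13). Hence c = [12, 5, 0, 11, 4].
  Check: interpolating c through the α_i gives m(x) = 2 + 7·x (degree < 2) with m(α_i) = c_i for every i, so c is indeed a codeword.


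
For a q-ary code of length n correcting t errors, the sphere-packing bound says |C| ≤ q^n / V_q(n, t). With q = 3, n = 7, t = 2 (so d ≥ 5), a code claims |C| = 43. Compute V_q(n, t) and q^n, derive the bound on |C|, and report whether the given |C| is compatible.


V_q(n, t) = 99, q^n = 2187, Hamming bound = 22, |C| = 43 > bound (violated).

Step 1: Compute V_q(n, t) = Σ_{j=0}^2 C(n, j) (q−1)^j.
  j = 0: C(7,0)·(2)^0 = 1·1 = 1.
  j = 1: C(7,1)·(2)^1 = 7·2 = 14.
  j = 2: C(7,2)·(2)^2 = 21·4 = 84.
  V_q(n, t) = 1 + 14 + 84 = 99.
Step 2: q^n = 3^7 = 2187.
Step 3: Hamming bound ⌊q^n / V_q(n,t)⌋ = ⌊2187/99⌋ = 22.
Step 4: Compare |C| = 43 to 22: violated.
The claimed |C| lies above the Hamming bound, so no 3-ary code of length 7 with d ≥ 5 can have 43 codewords.


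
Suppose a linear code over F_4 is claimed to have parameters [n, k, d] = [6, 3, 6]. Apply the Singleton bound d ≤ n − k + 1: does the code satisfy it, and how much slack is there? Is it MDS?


Singleton RHS = n − k + 1 = 4, slack = -2, bound violated (no such code; not MDS).

Singleton bound: d ≤ n − k + 1.
Here n = 6, k = 3, so n − k + 1 = 4.
Given d = 6, check d ≤ 4: NO.
Slack = (n − k + 1) − d = -2.
The slack is negative: d = 6 exceeds n − k + 1 = 4 by 2, so the Singleton bound is violated and no linear [6, 3, 6]_4 code can exist. In particular it is not MDS (MDS requires d = n − k + 1 exactly).
Description: the claimed parameters are [6, 3, 6]_4; such a code would be impossible (violates the Singleton bound).


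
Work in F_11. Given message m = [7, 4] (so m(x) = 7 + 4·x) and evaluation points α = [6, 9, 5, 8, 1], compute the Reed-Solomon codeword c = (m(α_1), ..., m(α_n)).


c = [9, 10, 5, 6, 0]

Message polynomial: m(x) = 7 + 4·x (mod 11).
For each evaluation point α_i, compute m(α_i) mod 11:
  α_1 = 6: Horner steps 4 → 9, so m(6) = 9.
  α_2 = 9: Horner steps 4 → 10, so m(9) = 10.
  α_3 = 5: Horner steps 4 → 5, so m(5) = 5.
  α_4 = 8: Horner steps 4 → 6, so m(8) = 6.
  α_5 = 1: Horner steps 4 → 0, so m(1) = 0.
Codeword c = [9, 10, 5, 6, 0] ∈ F_11^5.


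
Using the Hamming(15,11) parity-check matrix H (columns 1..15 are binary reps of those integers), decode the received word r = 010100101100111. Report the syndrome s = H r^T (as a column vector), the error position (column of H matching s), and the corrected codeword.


s = (1, 1, 1, 0)^T, error position = 14, corrected codeword c = 010100101100101

Compute s = H r^T mod 2 one row at a time:
  s_1 = 0 + 1 + 1 + 0 + 0 + 1 + 1 + 1 = 5 ≡ 1 (mod 2).
  s_2 = 1 + 0 + 0 + 1 + 0 + 1 + 1 + 1 = 5 ≡ 1 (mod 2).
  s_3 = 1 + 0 + 0 + 1 + 1 + 0 + 1 + 1 = 5 ≡ 1 (mod 2).
  s_4 = 0 + 0 + 0 + 1 + 1 + 0 + 1 + 1 = 4 ≡ 0 (mod 2).
s = (1, 1, 1, 0)^T — this equals column 14 of H (binary 1110), so error is at position 14.
Correct: flip bit 14 of r = 010100101100111 to get c = 010100101100101.


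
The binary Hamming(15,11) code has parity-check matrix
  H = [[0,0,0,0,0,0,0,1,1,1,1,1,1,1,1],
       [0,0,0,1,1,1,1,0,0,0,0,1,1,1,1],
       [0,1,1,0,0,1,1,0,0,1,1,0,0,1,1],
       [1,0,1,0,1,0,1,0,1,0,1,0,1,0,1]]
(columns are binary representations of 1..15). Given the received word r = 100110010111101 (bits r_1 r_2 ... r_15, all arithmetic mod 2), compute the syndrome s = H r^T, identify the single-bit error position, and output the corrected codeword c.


s = (0, 1, 1, 1)^T, error position = 7, corrected codeword c = 100110110111101

Compute s = H r^T mod 2 one row at a time:
  s_1 = 1 + 0 + 1 + 1 + 1 + 1 + 0 + 1 = 6 ≡ 0 (mod 2).
  s_2 = 1 + 1 + 0 + 0 + 1 + 1 + 0 + 1 = 5 ≡ 1 (mod 2).
  s_3 = 0 + 0 + 0 + 0 + 1 + 1 + 0 + 1 = 3 ≡ 1 (mod 2).
  s_4 = 1 + 0 + 1 + 0 + 0 + 1 + 1 + 1 = 5 ≡ 1 (mod 2).
s = (0, 1, 1, 1)^T — this equals column 7 of H (binary 0111), so error is at position 7.
Correct: flip bit 7 of r = 100110010111101 to get c = 100110110111101.


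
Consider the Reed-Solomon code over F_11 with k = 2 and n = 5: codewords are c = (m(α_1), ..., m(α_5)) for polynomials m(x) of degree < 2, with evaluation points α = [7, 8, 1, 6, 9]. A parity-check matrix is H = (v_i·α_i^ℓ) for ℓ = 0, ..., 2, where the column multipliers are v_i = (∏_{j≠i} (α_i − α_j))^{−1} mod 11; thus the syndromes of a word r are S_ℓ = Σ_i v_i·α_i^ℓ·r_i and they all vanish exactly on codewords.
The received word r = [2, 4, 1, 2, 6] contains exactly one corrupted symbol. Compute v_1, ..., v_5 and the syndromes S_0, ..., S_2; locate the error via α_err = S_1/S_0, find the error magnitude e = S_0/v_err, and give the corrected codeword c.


S = (8, 4, 2), error at position 4, error magnitude e = 2, c = [2, 4, 1, 0, 6].

Step 1: column multipliers v_i = (∏_{j≠i}(α_i − α_j))^{−1} mod 11.
  i = 1 (α = 7): (7−8)(7−1)(7−6)(7−9) = (−1)·6·1·(−2) = 12 ≡ 1, so v_1 = 1^{−1} = 1 (mod 11).
  i = 2 (α = 8): (8−7)(8−1)(8−6)(8−9) = 1·7·2·(−1) = −14 ≡ 8, so v_2 = 8^{−1} = 7 (mod 11).
  i = 3 (α = 1): (1−7)(1−8)(1−6)(1−9) = (−6)·(−7)·(−5)·(−8) = 1680 ≡ 8, so v_3 = 8^{−1} = 7 (mod 11).
  i = 4 (α = 6): (6−7)(6−8)(6−1)(6−9) = (−1)·(−2)·5·(−3) = −30 ≡ 3, so v_4 = 3^{−1} = 4 (mod 11).
  i = 5 (α = 9): (9−7)(9−8)(9−1)(9−6) = 2·1·8·3 = 48 ≡ 4, so v_5 = 4^{−1} = 3 (mod 11).
  v = [1, 7, 7, 4, 3].
Step 2: syndromes of r = [2, 4, 1, 2, 6] (all sums mod 11).
  S_0 = Σ v_i r_i = 1·2 + 7·4 + 7·1 + 4·2 + 3·6 = 63 ≡ 8.
  S_1 = Σ v_i α_i r_i = 1·7·2 + 7·8·4 + 7·1·1 + 4·6·2 + 3·9·6 = 455 ≡ 4.
  α_i^2 mod 11 = [5, 9, 1, 3, 4].
  S_2 = Σ v_i α_i^2 r_i = 1·5·2 + 7·9·4 + 7·1·1 + 4·3·2 + 3·4·6 = 365 ≡ 2.
  S = (8, 4, 2) ≠ 0, so r is not a codeword (an error is present).
Step 3: locate the error. For a single error e at position i, S_ℓ = v_i·e·α_i^ℓ, so α_err = S_1/S_0.
  S_0^{−1} = 8^{−1} = 7 (mod 11), so α_err = 4·7 = 28 ≡ 6 = α_4. Error position i = 4.
  Consistency check: S_2/S_1 = 2·3 = 6 ≡ 6 = α_err ✓ (single-error assumption holds).
Step 4: error magnitude e = S_0/v_4 = S_0·∏_{j≠4}(α_4 − α_j) = 8·3 = 24 ≡ 2 (mod 11).
Step 5: correct position 4: c_4 = r_4 − e = 2 − 2 ≡ 0 (mod 11). Hence c = [2, 4, 1, 0, 6].
  Check: interpolating c through the α_i gives m(x) = 10 + 2·x (degree < 2) with m(α_i) = c_i for every i, so c is indeed a codeword.


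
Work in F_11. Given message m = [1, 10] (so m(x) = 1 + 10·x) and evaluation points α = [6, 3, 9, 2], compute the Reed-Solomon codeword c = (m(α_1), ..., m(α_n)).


c = [6, 9, 3, 10]

Message polynomial: m(x) = 1 + 10·x (mod 11).
For each evaluation point α_i, compute m(α_i) mod 11:
  α_1 = 6: Horner steps 10 → 6, so m(6) = 6.
  α_2 = 3: Horner steps 10 → 9, so m(3) = 9.
  α_3 = 9: Horner steps 10 → 3, so m(9) = 3.
  α_4 = 2: Horner steps 10 → 10, so m(2) = 10.
Codeword c = [6, 9, 3, 10] ∈ F_11^4.


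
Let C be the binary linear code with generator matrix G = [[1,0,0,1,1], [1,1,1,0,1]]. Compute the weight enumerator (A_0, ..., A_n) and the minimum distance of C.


Weight distribution: A_0 = 1, A_3 = 2, A_4 = 1. Minimum distance d = 3.

Enumerate all 2^2 = 4 messages m ∈ F_2^2.
For each, compute codeword c = mG in F_2^5, then tally its weight.
  m = 00 → c = 00000, weight = 0.
  m = 10 → c = 10011, weight = 3.
  m = 01 → c = 11101, weight = 4.
  m = 11 → c = 01110, weight = 3.
Tally weights:
  weight 0: 1 codewords.
  weight 3: 2 codewords.
  weight 4: 1 codewords.
Minimum distance d = smallest w > 0 with A_w > 0 = 3.
Sanity: Σ A_w = 4 = 2^2 = 4 ✓.


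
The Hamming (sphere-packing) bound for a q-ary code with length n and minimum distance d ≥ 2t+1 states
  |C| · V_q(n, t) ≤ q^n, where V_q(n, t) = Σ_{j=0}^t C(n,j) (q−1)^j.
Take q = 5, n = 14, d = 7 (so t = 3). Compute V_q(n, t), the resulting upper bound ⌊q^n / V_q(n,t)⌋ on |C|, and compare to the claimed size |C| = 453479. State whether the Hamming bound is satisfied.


V_q(n, t) = 24809, q^n = 6103515625, Hamming bound = 246020, |C| = 453479 > bound (violated).

Step 1: Compute V_q(n, t) = Σ_{j=0}^3 C(n, j) (q−1)^j.
  j = 0: C(14,0)·(4)^0 = 1·1 = 1.
  j = 1: C(14,1)·(4)^1 = 14·4 = 56.
  j = 2: C(14,2)·(4)^2 = 91·16 = 1456.
  j = 3: C(14,3)·(4)^3 = 364·64 = 23296.
  V_q(n, t) = 1 + 56 + 1456 + 23296 = 24809.
Step 2: q^n = 5^14 = 6103515625.
Step 3: Hamming bound ⌊q^n / V_q(n,t)⌋ = ⌊6103515625/24809⌋ = 246020.
Step 4: Compare |C| = 453479 to 246020: violated.
The claimed |C| lies above the Hamming bound, so no 5-ary code of length 14 with d ≥ 7 can have 453479 codewords.


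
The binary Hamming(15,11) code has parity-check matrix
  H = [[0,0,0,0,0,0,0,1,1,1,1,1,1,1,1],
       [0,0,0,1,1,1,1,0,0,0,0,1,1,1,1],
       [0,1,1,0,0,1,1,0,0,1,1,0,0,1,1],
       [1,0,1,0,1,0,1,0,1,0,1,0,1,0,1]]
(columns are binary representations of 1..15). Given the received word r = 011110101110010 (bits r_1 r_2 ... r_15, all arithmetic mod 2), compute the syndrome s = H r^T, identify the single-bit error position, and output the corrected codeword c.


s = (0, 0, 0, 1)^T, error position = 1, corrected codeword c = 111110101110010

Compute s = H r^T mod 2 one row at a time:
  s_1 = 0 + 1 + 1 + 1 + 0 + 0 + 1 + 0 = 4 ≡ 0 (mod 2).
  s_2 = 1 + 1 + 0 + 1 + 0 + 0 + 1 + 0 = 4 ≡ 0 (mod 2).
  s_3 = 1 + 1 + 0 + 1 + 1 + 1 + 1 + 0 = 6 ≡ 0 (mod 2).
  s_4 = 0 + 1 + 1 + 1 + 1 + 1 + 0 + 0 = 5 ≡ 1 (mod 2).
s = (0, 0, 0, 1)^T — this equals column 1 of H (binary 0001), so error is at position 1.
Correct: flip bit 1 of r = 011110101110010 to get c = 111110101110010.


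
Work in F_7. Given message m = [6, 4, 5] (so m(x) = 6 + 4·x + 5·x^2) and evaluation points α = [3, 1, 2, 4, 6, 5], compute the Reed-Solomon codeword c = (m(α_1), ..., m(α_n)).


c = [0, 1, 6, 4, 0, 4]

Message polynomial: m(x) = 6 + 4·x + 5·x^2 (mod 7).
For each evaluation point α_i, compute m(α_i) mod 7:
  α_1 = 3: Horner steps 5 → 5 → 0, so m(3) = 0.
  α_2 = 1: Horner steps 5 → 2 → 1, so m(1) = 1.
  α_3 = 2: Horner steps 5 → 0 → 6, so m(2) = 6.
  α_4 = 4: Horner steps 5 → 3 → 4, so m(4) = 4.
  α_5 = 6: Horner steps 5 → 6 → 0, so m(6) = 0.
  α_6 = 5: Horner steps 5 → 1 → 4, so m(5) = 4.
Codeword c = [0, 1, 6, 4, 0, 4] ∈ F_7^6.


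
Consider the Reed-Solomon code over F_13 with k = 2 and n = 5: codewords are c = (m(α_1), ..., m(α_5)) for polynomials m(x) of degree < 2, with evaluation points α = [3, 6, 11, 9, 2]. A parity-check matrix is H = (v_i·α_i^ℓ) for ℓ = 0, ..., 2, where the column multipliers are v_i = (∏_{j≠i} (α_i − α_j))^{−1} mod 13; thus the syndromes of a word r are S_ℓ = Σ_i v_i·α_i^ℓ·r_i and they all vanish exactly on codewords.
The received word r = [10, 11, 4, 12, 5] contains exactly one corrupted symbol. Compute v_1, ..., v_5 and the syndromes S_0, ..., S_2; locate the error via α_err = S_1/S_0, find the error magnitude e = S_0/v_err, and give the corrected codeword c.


S = (6, 12, 11), error at position 5, error magnitude e = 4, c = [10, 11, 4, 12, 1].

Step 1: column multipliers v_i = (∏_{j≠i}(α_i − α_j))^{−1} mod 13.
  i = 1 (α = 3): (3−6)(3−11)(3−9)(3−2) = (−3)·(−8)·(−6)·1 = −144 ≡ 12, so v_1 = 12^{−1} = 12 (mod 13).
  i = 2 (α = 6): (6−3)(6−11)(6−9)(6−2) = 3·(−5)·(−3)·4 = 180 ≡ 11, so v_2 = 11^{−1} = 6 (mod 13).
  i = 3 (α = 11): (11−3)(11−6)(11−9)(11−2) = 8·5·2·9 = 720 ≡ 5, so v_3 = 5^{−1} = 8 (mod 13).
  i = 4 (α = 9): (9−3)(9−6)(9−11)(9−2) = 6·3·(−2)·7 = −252 ≡ 8, so v_4 = 8^{−1} = 5 (mod 13).
  i = 5 (α = 2): (2−3)(2−6)(2−11)(2−9) = (−1)·(−4)·(−9)·(−7) = 252 ≡ 5, so v_5 = 5^{−1} = 8 (mod 13).
  v = [12, 6, 8, 5, 8].
Step 2: syndromes of r = [10, 11, 4, 12, 5] (all sums mod 13).
  S_0 = Σ v_i r_i = 12·10 + 6·11 + 8·4 + 5·12 + 8·5 = 318 ≡ 6.
  S_1 = Σ v_i α_i r_i = 12·3·10 + 6·6·11 + 8·11·4 + 5·9·12 + 8·2·5 = 1728 ≡ 12.
  α_i^2 mod 13 = [9, 10, 4, 3, 4].
  S_2 = Σ v_i α_i^2 r_i = 12·9·10 + 6·10·11 + 8·4·4 + 5·3·12 + 8·4·5 = 2208 ≡ 11.
  S = (6, 12, 11) ≠ 0, so r is not a codeword (an error is present).
Step 3: locate the error. For a single error e at position i, S_ℓ = v_i·e·α_i^ℓ, so α_err = S_1/S_0.
  S_0^{−1} = 6^{−1} = 11 (mod 13), so α_err = 12·11 = 132 ≡ 2 = α_5. Error position i = 5.
  Consistency check: S_2/S_1 = 11·12 = 132 ≡ 2 = α_err ✓ (single-error assumption holds).
Step 4: error magnitude e = S_0/v_5 = S_0·∏_{j≠5}(α_5 − α_j) = 6·5 = 30 ≡ 4 (mod 13).
Step 5: correct position 5: c_5 = r_5 − e = 5 − 4 ≡ 1 (mod 13). Hence c = [10, 11, 4, 12, 1].
  Check: interpolating c through the α_i gives m(x) = 9 + 9·x (degree < 2) with m(α_i) = c_i for every i, so c is indeed a codeword.


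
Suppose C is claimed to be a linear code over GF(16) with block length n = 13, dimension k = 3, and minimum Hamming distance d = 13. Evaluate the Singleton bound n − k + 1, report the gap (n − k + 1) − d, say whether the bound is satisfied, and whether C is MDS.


Singleton RHS = n − k + 1 = 11, slack = -2, bound violated (no such code; not MDS).

Singleton bound: d ≤ n − k + 1.
Here n = 13, k = 3, so n − k + 1 = 11.
Given d = 13, check d ≤ 11: NO.
Slack = (n − k + 1) − d = -2.
The slack is negative: d = 13 exceeds n − k + 1 = 11 by 2, so the Singleton bound is violated and no linear [13, 3, 13]_16 code can exist. In particular it is not MDS (MDS requires d = n − k + 1 exactly).
Description: the claimed parameters are [13, 3, 13]_16; such a code would be impossible (violates the Singleton bound).


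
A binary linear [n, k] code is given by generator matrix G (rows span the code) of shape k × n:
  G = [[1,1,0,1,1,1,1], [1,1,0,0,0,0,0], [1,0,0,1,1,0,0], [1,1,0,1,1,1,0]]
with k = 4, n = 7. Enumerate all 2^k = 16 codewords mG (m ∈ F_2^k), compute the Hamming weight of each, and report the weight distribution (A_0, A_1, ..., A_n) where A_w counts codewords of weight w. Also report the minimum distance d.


Weight distribution: A_0 = 1, A_1 = 1, A_2 = 3, A_3 = 6, A_4 = 3, A_5 = 1, A_6 = 1. Minimum distance d = 1.

Enumerate all 2^4 = 16 messages m ∈ F_2^4.
For each, compute codeword c = mG in F_2^7, then tally its weight.
  m = 0000 → c = 0000000, weight = 0.
  m = 1000 → c = 1101111, weight = 6.
  m = 0100 → c = 1100000, weight = 2.
  m = 1100 → c = 0001111, weight = 4.
  m = 0010 → c = 1001100, weight = 3.
  m = 1010 → c = 0100011, weight = 3.
  m = 0110 → c = 0101100, weight = 3.
  m = 1110 → c = 1000011, weight = 3.
  m = 0001 → c = 1101110, weight = 5.
  m = 1001 → c = 0000001, weight = 1.
  m = 0101 → c = 0001110, weight = 3.
  m = 1101 → c = 1100001, weight = 3.
  m = 0011 → c = 0100010, weight = 2.
  m = 1011 → c = 1001101, weight = 4.
  m = 0111 → c = 1000010, weight = 2.
  m = 1111 → c = 0101101, weight = 4.
Tally weights:
  weight 0: 1 codewords.
  weight 1: 1 codewords.
  weight 2: 3 codewords.
  weight 3: 6 codewords.
  weight 4: 3 codewords.
  weight 5: 1 codewords.
  weight 6: 1 codewords.
Minimum distance d = smallest w > 0 with A_w > 0 = 1.
Sanity: Σ A_w = 16 = 2^4 = 16 ✓.


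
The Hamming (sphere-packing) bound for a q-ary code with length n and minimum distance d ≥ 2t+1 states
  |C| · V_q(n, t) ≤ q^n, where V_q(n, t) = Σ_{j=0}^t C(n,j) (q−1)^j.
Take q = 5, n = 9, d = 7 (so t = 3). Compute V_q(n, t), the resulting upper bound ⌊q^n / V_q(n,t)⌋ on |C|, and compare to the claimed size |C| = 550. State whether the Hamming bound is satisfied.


V_q(n, t) = 5989, q^n = 1953125, Hamming bound = 326, |C| = 550 > bound (violated).

Step 1: Compute V_q(n, t) = Σ_{j=0}^3 C(n, j) (q−1)^j.
  j = 0: C(9,0)·(4)^0 = 1·1 = 1.
  j = 1: C(9,1)·(4)^1 = 9·4 = 36.
  j = 2: C(9,2)·(4)^2 = 36·16 = 576.
  j = 3: C(9,3)·(4)^3 = 84·64 = 5376.
  V_q(n, t) = 1 + 36 + 576 + 5376 = 5989.
Step 2: q^n = 5^9 = 1953125.
Step 3: Hamming bound ⌊q^n / V_q(n,t)⌋ = ⌊1953125/5989⌋ = 326.
Step 4: Compare |C| = 550 to 326: violated.
The claimed |C| lies above the Hamming bound, so no 5-ary code of length 9 with d ≥ 7 can have 550 codewords.


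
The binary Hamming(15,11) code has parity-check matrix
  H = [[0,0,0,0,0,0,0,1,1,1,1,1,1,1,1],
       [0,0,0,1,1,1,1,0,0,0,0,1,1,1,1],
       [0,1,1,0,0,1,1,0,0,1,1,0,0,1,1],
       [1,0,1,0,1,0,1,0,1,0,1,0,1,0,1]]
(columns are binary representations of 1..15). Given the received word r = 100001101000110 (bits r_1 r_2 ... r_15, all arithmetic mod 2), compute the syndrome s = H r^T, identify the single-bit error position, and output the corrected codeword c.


s = (1, 0, 1, 0)^T, error position = 10, corrected codeword c = 100001101100110

Compute s = H r^T mod 2 one row at a time:
  s_1 = 0 + 1 + 0 + 0 + 0 + 1 + 1 + 0 = 3 ≡ 1 (mod 2).
  s_2 = 0 + 0 + 1 + 1 + 0 + 1 + 1 + 0 = 4 ≡ 0 (mod 2).
  s_3 = 0 + 0 + 1 + 1 + 0 + 0 + 1 + 0 = 3 ≡ 1 (mod 2).
  s_4 = 1 + 0 + 0 + 1 + 1 + 0 + 1 + 0 = 4 ≡ 0 (mod 2).
s = (1, 0, 1, 0)^T — this equals column 10 of H (binary 1010), so error is at position 10.
Correct: flip bit 10 of r = 100001101000110 to get c = 100001101100110.


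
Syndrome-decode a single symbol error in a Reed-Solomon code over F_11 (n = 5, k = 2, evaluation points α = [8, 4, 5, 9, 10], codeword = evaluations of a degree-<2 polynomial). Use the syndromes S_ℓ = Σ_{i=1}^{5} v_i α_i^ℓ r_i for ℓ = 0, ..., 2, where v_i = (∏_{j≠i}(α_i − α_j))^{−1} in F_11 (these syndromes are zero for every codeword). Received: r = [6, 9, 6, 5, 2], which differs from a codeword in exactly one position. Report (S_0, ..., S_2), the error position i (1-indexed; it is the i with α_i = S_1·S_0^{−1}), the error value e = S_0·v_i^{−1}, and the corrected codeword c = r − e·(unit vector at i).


S = (10, 3, 2), error at position 1, error magnitude e = 9, c = [8, 9, 6, 5, 2].

Step 1: column multipliers v_i = (∏_{j≠i}(α_i − α_j))^{−1} mod 11.
  i = 1 (α = 8): (8−4)(8−5)(8−9)(8−10) = 4·3·(−1)·(−2) = 24 ≡ 2, so v_1 = 2^{−1} = 6 (mod 11).
  i = 2 (α = 4): (4−8)(4−5)(4−9)(4−10) = (−4)·(−1)·(−5)·(−6) = 120 ≡ 10, so v_2 = 10^{−1} = 10 (mod 11).
  i = 3 (α = 5): (5−8)(5−4)(5−9)(5−10) = (−3)·1·(−4)·(−5) = −60 ≡ 6, so v_3 = 6^{−1} = 2 (mod 11).
  i = 4 (α = 9): (9−8)(9−4)(9−5)(9−10) = 1·5·4·(−1) = −20 ≡ 2, so v_4 = 2^{−1} = 6 (mod 11).
  i = 5 (α = 10): (10−8)(10−4)(10−5)(10−9) = 2·6·5·1 = 60 ≡ 5, so v_5 = 5^{−1} = 9 (mod 11).
  v = [6, 10, 2, 6, 9].
Step 2: syndromes of r = [6, 9, 6, 5, 2] (all sums mod 11).
  S_0 = Σ v_i r_i = 6·6 + 10·9 + 2·6 + 6·5 + 9·2 = 186 ≡ 10.
  S_1 = Σ v_i α_i r_i = 6·8·6 + 10·4·9 + 2·5·6 + 6·9·5 + 9·10·2 = 1158 ≡ 3.
  α_i^2 mod 11 = [9, 5, 3, 4, 1].
  S_2 = Σ v_i α_i^2 r_i = 6·9·6 + 10·5·9 + 2·3·6 + 6·4·5 + 9·1·2 = 948 ≡ 2.
  S = (10, 3, 2) ≠ 0, so r is not a codeword (an error is present).
Step 3: locate the error. For a single error e at position i, S_ℓ = v_i·e·α_i^ℓ, so α_err = S_1/S_0.
  S_0^{−1} = 10^{−1} = 10 (mod 11), so α_err = 3·10 = 30 ≡ 8 = α_1. Error position i = 1.
  Consistency check: S_2/S_1 = 2·4 = 8 ≡ 8 = α_err ✓ (single-error assumption holds).
Step 4: error magnitude e = S_0/v_1 = S_0·∏_{j≠1}(α_1 − α_j) = 10·2 = 20 ≡ 9 (mod 11).
Step 5: correct position 1: c_1 = r_1 − e = 6 − 9 ≡ 8 (mod 11). Hence c = [8, 9, 6, 5, 2].
  Check: interpolating c through the α_i gives m(x) = 10 + 8·x (degree < 2) with m(α_i) = c_i for every i, so c is indeed a codeword.


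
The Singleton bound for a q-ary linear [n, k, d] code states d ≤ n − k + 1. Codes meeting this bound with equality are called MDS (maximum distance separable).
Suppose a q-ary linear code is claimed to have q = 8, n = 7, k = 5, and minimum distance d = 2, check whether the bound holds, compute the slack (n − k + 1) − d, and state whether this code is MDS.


Singleton RHS = n − k + 1 = 3, slack = 1, bound satisfied, not MDS.

Singleton bound: d ≤ n − k + 1.
Here n = 7, k = 5, so n − k + 1 = 3.
Given d = 2, check d ≤ 3: YES.
Slack = (n − k + 1) − d = 1.
The code is NOT MDS (slack = 1 > 0).
Description: the claimed parameters are [7, 5, 2]_8; such a code would be non-MDS.


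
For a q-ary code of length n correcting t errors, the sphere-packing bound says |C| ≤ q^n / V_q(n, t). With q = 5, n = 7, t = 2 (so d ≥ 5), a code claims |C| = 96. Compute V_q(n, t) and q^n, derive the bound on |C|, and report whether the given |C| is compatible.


V_q(n, t) = 365, q^n = 78125, Hamming bound = 214, |C| = 96 ≤ bound (satisfied).

Step 1: Compute V_q(n, t) = Σ_{j=0}^2 C(n, j) (q−1)^j.
  j = 0: C(7,0)·(4)^0 = 1·1 = 1.
  j = 1: C(7,1)·(4)^1 = 7·4 = 28.
  j = 2: C(7,2)·(4)^2 = 21·16 = 336.
  V_q(n, t) = 1 + 28 + 336 = 365.
Step 2: q^n = 5^7 = 78125.
Step 3: Hamming bound ⌊q^n / V_q(n,t)⌋ = ⌊78125/365⌋ = 214.
Step 4: Compare |C| = 96 to 214: satisfied.
The claimed |C| lies below the Hamming bound.


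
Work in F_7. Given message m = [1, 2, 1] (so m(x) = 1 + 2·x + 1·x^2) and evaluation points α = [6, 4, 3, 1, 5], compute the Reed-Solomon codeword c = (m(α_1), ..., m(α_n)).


c = [0, 4, 2, 4, 1]

Message polynomial: m(x) = 1 + 2·x + 1·x^2 (mod 7).
For each evaluation point α_i, compute m(α_i) mod 7:
  α_1 = 6: Horner steps 1 → 1 → 0, so m(6) = 0.
  α_2 = 4: Horner steps 1 → 6 → 4, so m(4) = 4.
  α_3 = 3: Horner steps 1 → 5 → 2, so m(3) = 2.
  α_4 = 1: Horner steps 1 → 3 → 4, so m(1) = 4.
  α_5 = 5: Horner steps 1 → 0 → 1, so m(5) = 1.
Codeword c = [0, 4, 2, 4, 1] ∈ F_7^5.


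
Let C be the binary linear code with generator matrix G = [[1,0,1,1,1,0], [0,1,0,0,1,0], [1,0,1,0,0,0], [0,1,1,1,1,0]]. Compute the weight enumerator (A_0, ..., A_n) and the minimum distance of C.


Weight distribution: A_0 = 1, A_2 = 10, A_4 = 5. Minimum distance d = 2.

Enumerate all 2^4 = 16 messages m ∈ F_2^4.
For each, compute codeword c = mG in F_2^6, then tally its weight.
  m = 0000 → c = 000000, weight = 0.
  m = 1000 → c = 101110, weight = 4.
  m = 0100 → c = 010010, weight = 2.
  m = 1100 → c = 111100, weight = 4.
  m = 0010 → c = 101000, weight = 2.
  m = 1010 → c = 000110, weight = 2.
  m = 0110 → c = 111010, weight = 4.
  m = 1110 → c = 010100, weight = 2.
  m = 0001 → c = 011110, weight = 4.
  m = 1001 → c = 110000, weight = 2.
  m = 0101 → c = 001100, weight = 2.
  m = 1101 → c = 100010, weight = 2.
  m = 0011 → c = 110110, weight = 4.
  m = 1011 → c = 011000, weight = 2.
  m = 0111 → c = 100100, weight = 2.
  m = 1111 → c = 001010, weight = 2.
Tally weights:
  weight 0: 1 codewords.
  weight 2: 10 codewords.
  weight 4: 5 codewords.
Minimum distance d = smallest w > 0 with A_w > 0 = 2.
Sanity: Σ A_w = 16 = 2^4 = 16 ✓.


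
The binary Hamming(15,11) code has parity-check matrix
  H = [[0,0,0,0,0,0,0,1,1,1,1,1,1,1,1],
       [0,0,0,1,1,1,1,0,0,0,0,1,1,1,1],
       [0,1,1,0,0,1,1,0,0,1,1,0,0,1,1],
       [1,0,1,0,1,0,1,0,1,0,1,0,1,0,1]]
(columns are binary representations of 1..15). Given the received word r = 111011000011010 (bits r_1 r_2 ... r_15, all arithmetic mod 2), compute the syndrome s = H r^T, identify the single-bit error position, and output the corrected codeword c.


s = (1, 0, 1, 0)^T, error position = 10, corrected codeword c = 111011000111010

Compute s = H r^T mod 2 one row at a time:
  s_1 = 0 + 0 + 0 + 1 + 1 + 0 + 1 + 0 = 3 ≡ 1 (mod 2).
  s_2 = 0 + 1 + 1 + 0 + 1 + 0 + 1 + 0 = 4 ≡ 0 (mod 2).
  s_3 = 1 + 1 + 1 + 0 + 0 + 1 + 1 + 0 = 5 ≡ 1 (mod 2).
  s_4 = 1 + 1 + 1 + 0 + 0 + 1 + 0 + 0 = 4 ≡ 0 (mod 2).
s = (1, 0, 1, 0)^T — this equals column 10 of H (binary 1010), so error is at position 10.
Correct: flip bit 10 of r = 111011000011010 to get c = 111011000111010.


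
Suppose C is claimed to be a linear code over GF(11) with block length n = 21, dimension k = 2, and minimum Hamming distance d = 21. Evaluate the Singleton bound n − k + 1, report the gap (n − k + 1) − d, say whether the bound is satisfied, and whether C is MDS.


Singleton RHS = n − k + 1 = 20, slack = -1, bound violated (no such code; not MDS).

Singleton bound: d ≤ n − k + 1.
Here n = 21, k = 2, so n − k + 1 = 20.
Given d = 21, check d ≤ 20: NO.
Slack = (n − k + 1) − d = -1.
The slack is negative: d = 21 exceeds n − k + 1 = 20 by 1, so the Singleton bound is violated and no linear [21, 2, 21]_11 code can exist. In particular it is not MDS (MDS requires d = n − k + 1 exactly).
Description: the claimed parameters are [21, 2, 21]_11; such a code would be impossible (violates the Singleton bound).


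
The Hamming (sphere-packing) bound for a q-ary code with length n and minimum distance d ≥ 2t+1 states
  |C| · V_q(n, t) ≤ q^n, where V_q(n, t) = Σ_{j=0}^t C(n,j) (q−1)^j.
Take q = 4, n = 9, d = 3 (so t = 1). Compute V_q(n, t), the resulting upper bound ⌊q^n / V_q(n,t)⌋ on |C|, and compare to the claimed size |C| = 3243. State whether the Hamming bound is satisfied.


V_q(n, t) = 28, q^n = 262144, Hamming bound = 9362, |C| = 3243 ≤ bound (satisfied).

Step 1: Compute V_q(n, t) = Σ_{j=0}^1 C(n, j) (q−1)^j.
  j = 0: C(9,0)·(3)^0 = 1·1 = 1.
  j = 1: C(9,1)·(3)^1 = 9·3 = 27.
  V_q(n, t) = 1 + 27 = 28.
Step 2: q^n = 4^9 = 262144.
Step 3: Hamming bound ⌊q^n / V_q(n,t)⌋ = ⌊262144/28⌋ = 9362.
Step 4: Compare |C| = 3243 to 9362: satisfied.
The claimed |C| lies below the Hamming bound.


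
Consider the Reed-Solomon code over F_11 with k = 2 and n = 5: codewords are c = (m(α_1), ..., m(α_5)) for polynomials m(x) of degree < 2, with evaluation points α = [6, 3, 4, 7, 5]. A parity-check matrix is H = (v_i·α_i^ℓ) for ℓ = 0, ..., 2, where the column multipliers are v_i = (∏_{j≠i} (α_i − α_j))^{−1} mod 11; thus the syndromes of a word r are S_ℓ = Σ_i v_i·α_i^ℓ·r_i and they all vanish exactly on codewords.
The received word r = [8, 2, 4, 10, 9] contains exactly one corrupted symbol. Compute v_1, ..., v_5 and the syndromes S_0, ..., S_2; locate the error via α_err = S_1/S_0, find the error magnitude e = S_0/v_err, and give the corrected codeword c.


S = (9, 1, 5), error at position 5, error magnitude e = 3, c = [8, 2, 4, 10, 6].

Step 1: column multipliers v_i = (∏_{j≠i}(α_i − α_j))^{−1} mod 11.
  i = 1 (α = 6): (6−3)(6−4)(6−7)(6−5) = 3·2·(−1)·1 = −6 ≡ 5, so v_1 = 5^{−1} = 9 (mod 11).
  i = 2 (α = 3): (3−6)(3−4)(3−7)(3−5) = (−3)·(−1)·(−4)·(−2) = 24 ≡ 2, so v_2 = 2^{−1} = 6 (mod 11).
  i = 3 (α = 4): (4−6)(4−3)(4−7)(4−5) = (−2)·1·(−3)·(−1) = −6 ≡ 5, so v_3 = 5^{−1} = 9 (mod 11).
  i = 4 (α = 7): (7−6)(7−3)(7−4)(7−5) = 1·4·3·2 = 24 ≡ 2, so v_4 = 2^{−1} = 6 (mod 11).
  i = 5 (α = 5): (5−6)(5−3)(5−4)(5−7) = (−1)·2·1·(−2) = 4 ≡ 4, so v_5 = 4^{−1} = 3 (mod 11).
  v = [9, 6, 9, 6, 3].
Step 2: syndromes of r = [8, 2, 4, 10, 9] (all sums mod 11).
  S_0 = Σ v_i r_i = 9·8 + 6·2 + 9·4 + 6·10 + 3·9 = 207 ≡ 9.
  S_1 = Σ v_i α_i r_i = 9·6·8 + 6·3·2 + 9·4·4 + 6·7·10 + 3·5·9 = 1167 ≡ 1.
  α_i^2 mod 11 = [3, 9, 5, 5, 3].
  S_2 = Σ v_i α_i^2 r_i = 9·3·8 + 6·9·2 + 9·5·4 + 6·5·10 + 3·3·9 = 885 ≡ 5.
  S = (9, 1, 5) ≠ 0, so r is not a codeword (an error is present).
Step 3: locate the error. For a single error e at position i, S_ℓ = v_i·e·α_i^ℓ, so α_err = S_1/S_0.
  S_0^{−1} = 9^{−1} = 5 (mod 11), so α_err = 1·5 = 5 ≡ 5 = α_5. Error position i = 5.
  Consistency check: S_2/S_1 = 5·1 = 5 ≡ 5 = α_err ✓ (single-error assumption holds).
Step 4: error magnitude e = S_0/v_5 = S_0·∏_{j≠5}(α_5 − α_j) = 9·4 = 36 ≡ 3 (mod 11).
Step 5: correct position 5: c_5 = r_5 − e = 9 − 3 ≡ 6 (mod 11). Hence c = [8, 2, 4, 10, 6].
  Check: interpolating c through the α_i gives m(x) = 7 + 2·x (degree < 2) with m(α_i) = c_i for every i, so c is indeed a codeword.


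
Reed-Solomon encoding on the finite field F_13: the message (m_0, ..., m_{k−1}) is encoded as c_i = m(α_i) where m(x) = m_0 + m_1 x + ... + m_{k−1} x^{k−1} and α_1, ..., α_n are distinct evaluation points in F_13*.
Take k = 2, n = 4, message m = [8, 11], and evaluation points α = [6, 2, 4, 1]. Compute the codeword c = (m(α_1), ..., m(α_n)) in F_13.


c = [9, 4, 0, 6]

Message polynomial: m(x) = 8 + 11·x (mod 13).
For each evaluation point α_i, compute m(α_i) mod 13:
  α_1 = 6: Horner steps 11 → 9, so m(6) = 9.
  α_2 = 2: Horner steps 11 → 4, so m(2) = 4.
  α_3 = 4: Horner steps 11 → 0, so m(4) = 0.
  α_4 = 1: Horner steps 11 → 6, so m(1) = 6.
Codeword c = [9, 4, 0, 6] ∈ F_13^4.


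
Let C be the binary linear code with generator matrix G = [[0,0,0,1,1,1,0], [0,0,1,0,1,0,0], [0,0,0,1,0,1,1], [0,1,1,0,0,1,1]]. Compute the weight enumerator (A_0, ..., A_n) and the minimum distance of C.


Weight distribution: A_0 = 1, A_2 = 4, A_3 = 6, A_4 = 3, A_5 = 2. Minimum distance d = 2.

Enumerate all 2^4 = 16 messages m ∈ F_2^4.
For each, compute codeword c = mG in F_2^7, then tally its weight.
  m = 0000 → c = 0000000, weight = 0.
  m = 1000 → c = 0001110, weight = 3.
  m = 0100 → c = 0010100, weight = 2.
  m = 1100 → c = 0011010, weight = 3.
  m = 0010 → c = 0001011, weight = 3.
  m = 1010 → c = 0000101, weight = 2.
  m = 0110 → c = 0011111, weight = 5.
  m = 1110 → c = 0010001, weight = 2.
  m = 0001 → c = 0110011, weight = 4.
  m = 1001 → c = 0111101, weight = 5.
  m = 0101 → c = 0100111, weight = 4.
  m = 1101 → c = 0101001, weight = 3.
  m = 0011 → c = 0111000, weight = 3.
  m = 1011 → c = 0110110, weight = 4.
  m = 0111 → c = 0101100, weight = 3.
  m = 1111 → c = 0100010, weight = 2.
Tally weights:
  weight 0: 1 codewords.
  weight 2: 4 codewords.
  weight 3: 6 codewords.
  weight 4: 3 codewords.
  weight 5: 2 codewords.
Minimum distance d = smallest w > 0 with A_w > 0 = 2.
Sanity: Σ A_w = 16 = 2^4 = 16 ✓.


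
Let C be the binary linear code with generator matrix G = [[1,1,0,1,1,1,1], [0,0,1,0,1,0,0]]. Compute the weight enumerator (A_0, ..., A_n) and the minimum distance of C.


Weight distribution: A_0 = 1, A_2 = 1, A_6 = 2. Minimum distance d = 2.

Enumerate all 2^2 = 4 messages m ∈ F_2^2.
For each, compute codeword c = mG in F_2^7, then tally its weight.
  m = 00 → c = 0000000, weight = 0.
  m = 10 → c = 1101111, weight = 6.
  m = 01 → c = 0010100, weight = 2.
  m = 11 → c = 1111011, weight = 6.
Tally weights:
  weight 0: 1 codewords.
  weight 2: 1 codewords.
  weight 6: 2 codewords.
Minimum distance d = smallest w > 0 with A_w > 0 = 2.
Sanity: Σ A_w = 4 = 2^2 = 4 ✓.


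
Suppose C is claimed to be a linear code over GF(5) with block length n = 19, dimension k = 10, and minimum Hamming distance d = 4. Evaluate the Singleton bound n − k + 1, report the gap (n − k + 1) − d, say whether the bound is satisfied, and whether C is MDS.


Singleton RHS = n − k + 1 = 10, slack = 6, bound satisfied, not MDS.

Singleton bound: d ≤ n − k + 1.
Here n = 19, k = 10, so n − k + 1 = 10.
Given d = 4, check d ≤ 10: YES.
Slack = (n − k + 1) − d = 6.
The code is NOT MDS (slack = 6 > 0).
Description: the claimed parameters are [19, 10, 4]_5; such a code would be non-MDS.


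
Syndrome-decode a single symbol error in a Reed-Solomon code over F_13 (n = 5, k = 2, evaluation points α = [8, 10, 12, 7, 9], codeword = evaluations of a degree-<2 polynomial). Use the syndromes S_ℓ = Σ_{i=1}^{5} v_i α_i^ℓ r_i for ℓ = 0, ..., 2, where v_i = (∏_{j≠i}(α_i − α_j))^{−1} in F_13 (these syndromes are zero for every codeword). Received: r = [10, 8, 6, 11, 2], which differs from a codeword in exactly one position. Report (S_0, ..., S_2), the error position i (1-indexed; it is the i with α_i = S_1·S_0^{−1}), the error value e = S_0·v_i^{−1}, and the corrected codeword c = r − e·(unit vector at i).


S = (1, 9, 3), error at position 5, error magnitude e = 6, c = [10, 8, 6, 11, 9].

Step 1: column multipliers v_i = (∏_{j≠i}(α_i − α_j))^{−1} mod 13.
  i = 1 (α = 8): (8−10)(8−12)(8−7)(8−9) = (−2)·(−4)·1·(−1) = −8 ≡ 5, so v_1 = 5^{−1} = 8 (mod 13).
  i = 2 (α = 10): (10−8)(10−12)(10−7)(10−9) = 2·(−2)·3·1 = −12 ≡ 1, so v_2 = 1^{−1} = 1 (mod 13).
  i = 3 (α = 12): (12−8)(12−10)(12−7)(12−9) = 4·2·5·3 = 120 ≡ 3, so v_3 = 3^{−1} = 9 (mod 13).
  i = 4 (α = 7): (7−8)(7−10)(7−12)(7−9) = (−1)·(−3)·(−5)·(−2) = 30 ≡ 4, so v_4 = 4^{−1} = 10 (mod 13).
  i = 5 (α = 9): (9−8)(9−10)(9−12)(9−7) = 1·(−1)·(−3)·2 = 6 ≡ 6, so v_5 = 6^{−1} = 11 (mod 13).
  v = [8, 1, 9, 10, 11].
Step 2: syndromes of r = [10, 8, 6, 11, 2] (all sums mod 13).
  S_0 = Σ v_i r_i = 8·10 + 1·8 + 9·6 + 10·11 + 11·2 = 274 ≡ 1.
  S_1 = Σ v_i α_i r_i = 8·8·10 + 1·10·8 + 9·12·6 + 10·7·11 + 11·9·2 = 2336 ≡ 9.
  α_i^2 mod 13 = [12, 9, 1, 10, 3].
  S_2 = Σ v_i α_i^2 r_i = 8·12·10 + 1·9·8 + 9·1·6 + 10·10·11 + 11·3·2 = 2252 ≡ 3.
  S = (1, 9, 3) ≠ 0, so r is not a codeword (an error is present).
Step 3: locate the error. For a single error e at position i, S_ℓ = v_i·e·α_i^ℓ, so α_err = S_1/S_0.
  S_0^{−1} = 1^{−1} = 1 (mod 13), so α_err = 9·1 = 9 ≡ 9 = α_5. Error position i = 5.
  Consistency check: S_2/S_1 = 3·3 = 9 ≡ 9 = α_err ✓ (single-error assumption holds).
Step 4: error magnitude e = S_0/v_5 = S_0·∏_{j≠5}(α_5 − α_j) = 1·6 = 6 ≡ 6 (mod 13).
Step 5: correct position 5: c_5 = r_5 − e = 2 − 6 ≡ 9 (mod 13). Hence c = [10, 8, 6, 11, 9].
  Check: interpolating c through the α_i gives m(x) = 5 + 12·x (degree < 2) with m(α_i) = c_i for every i, so c is indeed a codeword.


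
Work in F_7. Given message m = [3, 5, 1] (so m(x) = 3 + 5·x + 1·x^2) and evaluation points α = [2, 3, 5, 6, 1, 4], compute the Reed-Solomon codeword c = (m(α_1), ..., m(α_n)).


c = [3, 6, 4, 6, 2, 4]

Message polynomial: m(x) = 3 + 5·x + 1·x^2 (mod 7).
For each evaluation point α_i, compute m(α_i) mod 7:
  α_1 = 2: Horner steps 1 → 0 → 3, so m(2) = 3.
  α_2 = 3: Horner steps 1 → 1 → 6, so m(3) = 6.
  α_3 = 5: Horner steps 1 → 3 → 4, so m(5) = 4.
  α_4 = 6: Horner steps 1 → 4 → 6, so m(6) = 6.
  α_5 = 1: Horner steps 1 → 6 → 2, so m(1) = 2.
  α_6 = 4: Horner steps 1 → 2 → 4, so m(4) = 4.
Codeword c = [3, 6, 4, 6, 2, 4] ∈ F_7^6.


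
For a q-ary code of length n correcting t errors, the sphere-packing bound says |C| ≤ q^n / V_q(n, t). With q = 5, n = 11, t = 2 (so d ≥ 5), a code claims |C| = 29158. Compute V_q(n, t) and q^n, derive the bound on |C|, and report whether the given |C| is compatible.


V_q(n, t) = 925, q^n = 48828125, Hamming bound = 52787, |C| = 29158 ≤ bound (satisfied).

Step 1: Compute V_q(n, t) = Σ_{j=0}^2 C(n, j) (q−1)^j.
  j = 0: C(11,0)·(4)^0 = 1·1 = 1.
  j = 1: C(11,1)·(4)^1 = 11·4 = 44.
  j = 2: C(11,2)·(4)^2 = 55·16 = 880.
  V_q(n, t) = 1 + 44 + 880 = 925.
Step 2: q^n = 5^11 = 48828125.
Step 3: Hamming bound ⌊q^n / V_q(n,t)⌋ = ⌊48828125/925⌋ = 52787.
Step 4: Compare |C| = 29158 to 52787: satisfied.
The claimed |C| lies below the Hamming bound.


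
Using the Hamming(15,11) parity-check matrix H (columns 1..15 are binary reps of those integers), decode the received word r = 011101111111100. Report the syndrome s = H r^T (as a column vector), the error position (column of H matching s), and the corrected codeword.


s = (0, 1, 0, 1)^T, error position = 5, corrected codeword c = 011111111111100

Compute s = H r^T mod 2 one row at a time:
  s_1 = 1 + 1 + 1 + 1 + 1 + 1 + 0 + 0 = 6 ≡ 0 (mod 2).
  s_2 = 1 + 0 + 1 + 1 + 1 + 1 + 0 + 0 = 5 ≡ 1 (mod 2).
  s_3 = 1 + 1 + 1 + 1 + 1 + 1 + 0 + 0 = 6 ≡ 0 (mod 2).
  s_4 = 0 + 1 + 0 + 1 + 1 + 1 + 1 + 0 = 5 ≡ 1 (mod 2).
s = (0, 1, 0, 1)^T — this equals column 5 of H (binary 0101), so error is at position 5.
Correct: flip bit 5 of r = 011101111111100 to get c = 011111111111100.
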